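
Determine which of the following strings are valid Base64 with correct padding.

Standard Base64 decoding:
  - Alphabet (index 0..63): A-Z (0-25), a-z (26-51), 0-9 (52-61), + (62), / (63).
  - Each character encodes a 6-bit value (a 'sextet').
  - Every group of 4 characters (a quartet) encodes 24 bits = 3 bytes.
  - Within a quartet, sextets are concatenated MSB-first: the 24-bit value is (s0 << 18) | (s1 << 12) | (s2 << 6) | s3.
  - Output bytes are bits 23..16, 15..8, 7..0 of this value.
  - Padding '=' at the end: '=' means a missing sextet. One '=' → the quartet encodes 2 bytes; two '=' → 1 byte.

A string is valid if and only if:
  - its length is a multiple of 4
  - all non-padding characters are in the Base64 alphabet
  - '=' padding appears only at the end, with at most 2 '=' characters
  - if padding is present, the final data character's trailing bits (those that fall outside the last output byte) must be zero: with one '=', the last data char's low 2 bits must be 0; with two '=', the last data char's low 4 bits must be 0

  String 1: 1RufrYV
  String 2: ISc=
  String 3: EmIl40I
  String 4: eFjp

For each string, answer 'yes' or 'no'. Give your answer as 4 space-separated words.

Answer: no yes no yes

Derivation:
String 1: '1RufrYV' → invalid (len=7 not mult of 4)
String 2: 'ISc=' → valid
String 3: 'EmIl40I' → invalid (len=7 not mult of 4)
String 4: 'eFjp' → valid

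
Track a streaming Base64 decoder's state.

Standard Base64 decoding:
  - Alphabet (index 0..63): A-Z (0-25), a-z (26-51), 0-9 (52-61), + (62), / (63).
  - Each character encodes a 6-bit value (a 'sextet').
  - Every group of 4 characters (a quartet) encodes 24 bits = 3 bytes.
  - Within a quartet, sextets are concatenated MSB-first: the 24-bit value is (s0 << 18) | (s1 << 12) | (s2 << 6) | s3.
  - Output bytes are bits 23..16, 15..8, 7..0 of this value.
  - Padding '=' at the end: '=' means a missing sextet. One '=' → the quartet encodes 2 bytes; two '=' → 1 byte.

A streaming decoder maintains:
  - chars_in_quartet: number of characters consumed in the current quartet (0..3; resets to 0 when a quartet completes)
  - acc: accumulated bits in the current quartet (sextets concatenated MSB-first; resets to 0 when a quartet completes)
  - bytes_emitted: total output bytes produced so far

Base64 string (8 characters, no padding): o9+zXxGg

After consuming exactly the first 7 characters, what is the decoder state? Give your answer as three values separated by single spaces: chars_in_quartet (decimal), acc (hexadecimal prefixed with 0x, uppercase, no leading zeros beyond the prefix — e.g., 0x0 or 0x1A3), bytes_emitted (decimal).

Answer: 3 0x17C46 3

Derivation:
After char 0 ('o'=40): chars_in_quartet=1 acc=0x28 bytes_emitted=0
After char 1 ('9'=61): chars_in_quartet=2 acc=0xA3D bytes_emitted=0
After char 2 ('+'=62): chars_in_quartet=3 acc=0x28F7E bytes_emitted=0
After char 3 ('z'=51): chars_in_quartet=4 acc=0xA3DFB3 -> emit A3 DF B3, reset; bytes_emitted=3
After char 4 ('X'=23): chars_in_quartet=1 acc=0x17 bytes_emitted=3
After char 5 ('x'=49): chars_in_quartet=2 acc=0x5F1 bytes_emitted=3
After char 6 ('G'=6): chars_in_quartet=3 acc=0x17C46 bytes_emitted=3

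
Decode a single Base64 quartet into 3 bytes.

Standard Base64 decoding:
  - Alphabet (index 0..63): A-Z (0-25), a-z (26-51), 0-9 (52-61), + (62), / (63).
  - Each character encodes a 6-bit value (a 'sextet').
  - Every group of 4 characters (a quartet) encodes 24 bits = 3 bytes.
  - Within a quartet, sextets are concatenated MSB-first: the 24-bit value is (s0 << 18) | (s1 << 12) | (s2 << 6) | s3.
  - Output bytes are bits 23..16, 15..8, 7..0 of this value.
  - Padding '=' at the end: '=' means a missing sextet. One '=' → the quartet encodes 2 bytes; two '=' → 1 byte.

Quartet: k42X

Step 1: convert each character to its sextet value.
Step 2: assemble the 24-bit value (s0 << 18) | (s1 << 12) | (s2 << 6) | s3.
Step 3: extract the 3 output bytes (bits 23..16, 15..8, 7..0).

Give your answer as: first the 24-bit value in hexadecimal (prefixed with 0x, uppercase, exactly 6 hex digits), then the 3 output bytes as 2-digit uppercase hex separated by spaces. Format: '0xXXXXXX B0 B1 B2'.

Answer: 0x938D97 93 8D 97

Derivation:
Sextets: k=36, 4=56, 2=54, X=23
24-bit: (36<<18) | (56<<12) | (54<<6) | 23
      = 0x900000 | 0x038000 | 0x000D80 | 0x000017
      = 0x938D97
Bytes: (v>>16)&0xFF=93, (v>>8)&0xFF=8D, v&0xFF=97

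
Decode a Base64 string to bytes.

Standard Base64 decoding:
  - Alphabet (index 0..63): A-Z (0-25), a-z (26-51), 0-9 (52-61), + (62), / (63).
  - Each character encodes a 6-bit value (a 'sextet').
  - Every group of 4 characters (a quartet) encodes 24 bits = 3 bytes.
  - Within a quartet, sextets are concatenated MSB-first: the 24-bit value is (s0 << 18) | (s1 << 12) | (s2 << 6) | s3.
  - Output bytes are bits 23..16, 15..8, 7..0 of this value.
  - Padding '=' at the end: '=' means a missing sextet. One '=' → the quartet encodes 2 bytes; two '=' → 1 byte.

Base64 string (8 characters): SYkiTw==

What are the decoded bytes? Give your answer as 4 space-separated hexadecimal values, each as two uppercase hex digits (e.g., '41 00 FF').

After char 0 ('S'=18): chars_in_quartet=1 acc=0x12 bytes_emitted=0
After char 1 ('Y'=24): chars_in_quartet=2 acc=0x498 bytes_emitted=0
After char 2 ('k'=36): chars_in_quartet=3 acc=0x12624 bytes_emitted=0
After char 3 ('i'=34): chars_in_quartet=4 acc=0x498922 -> emit 49 89 22, reset; bytes_emitted=3
After char 4 ('T'=19): chars_in_quartet=1 acc=0x13 bytes_emitted=3
After char 5 ('w'=48): chars_in_quartet=2 acc=0x4F0 bytes_emitted=3
Padding '==': partial quartet acc=0x4F0 -> emit 4F; bytes_emitted=4

Answer: 49 89 22 4F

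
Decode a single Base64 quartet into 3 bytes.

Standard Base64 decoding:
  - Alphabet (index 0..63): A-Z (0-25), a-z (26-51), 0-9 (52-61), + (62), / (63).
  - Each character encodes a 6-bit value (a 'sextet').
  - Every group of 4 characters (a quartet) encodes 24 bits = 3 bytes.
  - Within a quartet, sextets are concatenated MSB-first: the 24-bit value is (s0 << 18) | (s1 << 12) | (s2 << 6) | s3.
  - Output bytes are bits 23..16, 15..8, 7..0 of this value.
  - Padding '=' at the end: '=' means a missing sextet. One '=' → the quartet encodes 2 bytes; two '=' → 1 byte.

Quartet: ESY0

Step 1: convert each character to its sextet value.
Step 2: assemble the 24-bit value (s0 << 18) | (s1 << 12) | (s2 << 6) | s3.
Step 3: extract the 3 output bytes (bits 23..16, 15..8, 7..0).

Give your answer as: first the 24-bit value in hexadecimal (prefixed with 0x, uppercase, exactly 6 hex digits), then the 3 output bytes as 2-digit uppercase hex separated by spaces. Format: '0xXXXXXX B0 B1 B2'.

Sextets: E=4, S=18, Y=24, 0=52
24-bit: (4<<18) | (18<<12) | (24<<6) | 52
      = 0x100000 | 0x012000 | 0x000600 | 0x000034
      = 0x112634
Bytes: (v>>16)&0xFF=11, (v>>8)&0xFF=26, v&0xFF=34

Answer: 0x112634 11 26 34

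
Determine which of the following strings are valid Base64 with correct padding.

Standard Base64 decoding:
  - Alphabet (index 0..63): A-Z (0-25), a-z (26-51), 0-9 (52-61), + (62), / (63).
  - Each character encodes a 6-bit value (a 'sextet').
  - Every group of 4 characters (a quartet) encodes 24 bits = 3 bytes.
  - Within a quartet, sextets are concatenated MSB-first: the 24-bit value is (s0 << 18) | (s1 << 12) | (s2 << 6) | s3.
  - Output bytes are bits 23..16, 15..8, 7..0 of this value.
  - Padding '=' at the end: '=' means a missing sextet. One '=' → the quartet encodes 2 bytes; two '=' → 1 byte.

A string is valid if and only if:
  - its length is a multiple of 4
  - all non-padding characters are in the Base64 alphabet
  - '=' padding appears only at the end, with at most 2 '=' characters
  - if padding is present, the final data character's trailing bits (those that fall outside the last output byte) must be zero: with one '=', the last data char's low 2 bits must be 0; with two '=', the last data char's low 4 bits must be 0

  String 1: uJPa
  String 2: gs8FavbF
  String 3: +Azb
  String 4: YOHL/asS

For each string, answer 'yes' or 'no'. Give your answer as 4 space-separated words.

String 1: 'uJPa' → valid
String 2: 'gs8FavbF' → valid
String 3: '+Azb' → valid
String 4: 'YOHL/asS' → valid

Answer: yes yes yes yes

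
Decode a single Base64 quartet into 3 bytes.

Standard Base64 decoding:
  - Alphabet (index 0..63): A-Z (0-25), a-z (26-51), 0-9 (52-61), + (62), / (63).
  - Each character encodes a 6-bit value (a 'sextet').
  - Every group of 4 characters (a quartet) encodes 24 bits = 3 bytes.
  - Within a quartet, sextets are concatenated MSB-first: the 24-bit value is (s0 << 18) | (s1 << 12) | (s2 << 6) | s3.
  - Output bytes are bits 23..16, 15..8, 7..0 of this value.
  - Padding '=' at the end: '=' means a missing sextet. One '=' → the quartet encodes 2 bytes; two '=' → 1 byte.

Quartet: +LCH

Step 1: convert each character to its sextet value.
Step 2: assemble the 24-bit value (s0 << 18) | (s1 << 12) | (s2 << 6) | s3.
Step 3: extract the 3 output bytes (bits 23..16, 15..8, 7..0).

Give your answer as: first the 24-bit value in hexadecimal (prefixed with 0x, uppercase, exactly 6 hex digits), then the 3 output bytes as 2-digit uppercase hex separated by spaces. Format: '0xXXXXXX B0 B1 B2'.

Sextets: +=62, L=11, C=2, H=7
24-bit: (62<<18) | (11<<12) | (2<<6) | 7
      = 0xF80000 | 0x00B000 | 0x000080 | 0x000007
      = 0xF8B087
Bytes: (v>>16)&0xFF=F8, (v>>8)&0xFF=B0, v&0xFF=87

Answer: 0xF8B087 F8 B0 87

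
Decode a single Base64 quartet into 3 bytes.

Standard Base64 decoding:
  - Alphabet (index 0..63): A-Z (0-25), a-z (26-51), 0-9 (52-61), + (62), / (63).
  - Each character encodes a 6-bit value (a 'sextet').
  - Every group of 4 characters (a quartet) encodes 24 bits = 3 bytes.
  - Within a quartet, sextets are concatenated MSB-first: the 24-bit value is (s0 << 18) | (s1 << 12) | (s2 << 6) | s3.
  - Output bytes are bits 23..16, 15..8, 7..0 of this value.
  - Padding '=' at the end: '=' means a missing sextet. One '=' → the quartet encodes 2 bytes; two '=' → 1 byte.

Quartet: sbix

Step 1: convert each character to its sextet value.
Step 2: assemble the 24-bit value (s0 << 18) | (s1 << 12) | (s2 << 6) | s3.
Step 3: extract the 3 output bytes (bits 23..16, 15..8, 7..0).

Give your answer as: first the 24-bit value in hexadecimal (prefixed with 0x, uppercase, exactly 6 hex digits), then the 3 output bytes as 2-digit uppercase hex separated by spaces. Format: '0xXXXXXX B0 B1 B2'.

Sextets: s=44, b=27, i=34, x=49
24-bit: (44<<18) | (27<<12) | (34<<6) | 49
      = 0xB00000 | 0x01B000 | 0x000880 | 0x000031
      = 0xB1B8B1
Bytes: (v>>16)&0xFF=B1, (v>>8)&0xFF=B8, v&0xFF=B1

Answer: 0xB1B8B1 B1 B8 B1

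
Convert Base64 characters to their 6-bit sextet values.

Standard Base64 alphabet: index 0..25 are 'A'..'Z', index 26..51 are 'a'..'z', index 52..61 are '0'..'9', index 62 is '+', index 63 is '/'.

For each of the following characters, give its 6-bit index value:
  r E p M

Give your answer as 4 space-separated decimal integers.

Answer: 43 4 41 12

Derivation:
'r': a..z range, 26 + ord('r') − ord('a') = 43
'E': A..Z range, ord('E') − ord('A') = 4
'p': a..z range, 26 + ord('p') − ord('a') = 41
'M': A..Z range, ord('M') − ord('A') = 12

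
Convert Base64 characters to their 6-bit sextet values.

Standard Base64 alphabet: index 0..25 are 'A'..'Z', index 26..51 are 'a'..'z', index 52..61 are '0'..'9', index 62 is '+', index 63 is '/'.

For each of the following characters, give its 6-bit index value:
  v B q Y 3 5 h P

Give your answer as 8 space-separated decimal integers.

'v': a..z range, 26 + ord('v') − ord('a') = 47
'B': A..Z range, ord('B') − ord('A') = 1
'q': a..z range, 26 + ord('q') − ord('a') = 42
'Y': A..Z range, ord('Y') − ord('A') = 24
'3': 0..9 range, 52 + ord('3') − ord('0') = 55
'5': 0..9 range, 52 + ord('5') − ord('0') = 57
'h': a..z range, 26 + ord('h') − ord('a') = 33
'P': A..Z range, ord('P') − ord('A') = 15

Answer: 47 1 42 24 55 57 33 15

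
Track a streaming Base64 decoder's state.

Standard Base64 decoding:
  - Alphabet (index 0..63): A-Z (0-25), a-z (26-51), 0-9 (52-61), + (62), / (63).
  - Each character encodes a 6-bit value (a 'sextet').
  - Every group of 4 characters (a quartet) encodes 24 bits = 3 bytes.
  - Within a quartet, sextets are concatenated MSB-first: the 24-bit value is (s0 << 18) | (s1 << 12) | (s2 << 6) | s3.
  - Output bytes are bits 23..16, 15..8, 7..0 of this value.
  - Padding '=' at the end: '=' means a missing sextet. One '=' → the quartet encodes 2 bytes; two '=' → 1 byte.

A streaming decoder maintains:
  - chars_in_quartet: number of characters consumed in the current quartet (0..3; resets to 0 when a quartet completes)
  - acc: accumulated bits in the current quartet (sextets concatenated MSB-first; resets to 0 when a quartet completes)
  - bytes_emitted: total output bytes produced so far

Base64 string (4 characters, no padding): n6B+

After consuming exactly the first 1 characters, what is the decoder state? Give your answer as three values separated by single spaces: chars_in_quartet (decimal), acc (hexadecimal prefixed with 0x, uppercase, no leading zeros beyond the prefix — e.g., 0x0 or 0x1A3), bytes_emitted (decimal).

Answer: 1 0x27 0

Derivation:
After char 0 ('n'=39): chars_in_quartet=1 acc=0x27 bytes_emitted=0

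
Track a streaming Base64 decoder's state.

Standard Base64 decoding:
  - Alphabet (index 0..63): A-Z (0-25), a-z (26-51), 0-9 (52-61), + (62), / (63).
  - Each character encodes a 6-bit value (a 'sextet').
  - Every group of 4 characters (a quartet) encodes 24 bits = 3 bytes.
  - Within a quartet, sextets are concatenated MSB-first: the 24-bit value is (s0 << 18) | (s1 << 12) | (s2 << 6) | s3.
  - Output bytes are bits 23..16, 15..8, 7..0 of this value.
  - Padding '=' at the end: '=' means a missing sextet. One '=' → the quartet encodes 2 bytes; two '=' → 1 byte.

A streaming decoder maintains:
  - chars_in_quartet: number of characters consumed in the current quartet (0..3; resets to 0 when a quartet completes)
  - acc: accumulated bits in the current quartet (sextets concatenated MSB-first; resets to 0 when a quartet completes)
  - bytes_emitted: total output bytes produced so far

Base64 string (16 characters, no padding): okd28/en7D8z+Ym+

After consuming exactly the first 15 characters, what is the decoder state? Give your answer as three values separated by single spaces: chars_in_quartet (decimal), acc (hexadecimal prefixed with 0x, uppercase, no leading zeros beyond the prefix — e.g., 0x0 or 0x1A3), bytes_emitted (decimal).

Answer: 3 0x3E626 9

Derivation:
After char 0 ('o'=40): chars_in_quartet=1 acc=0x28 bytes_emitted=0
After char 1 ('k'=36): chars_in_quartet=2 acc=0xA24 bytes_emitted=0
After char 2 ('d'=29): chars_in_quartet=3 acc=0x2891D bytes_emitted=0
After char 3 ('2'=54): chars_in_quartet=4 acc=0xA24776 -> emit A2 47 76, reset; bytes_emitted=3
After char 4 ('8'=60): chars_in_quartet=1 acc=0x3C bytes_emitted=3
After char 5 ('/'=63): chars_in_quartet=2 acc=0xF3F bytes_emitted=3
After char 6 ('e'=30): chars_in_quartet=3 acc=0x3CFDE bytes_emitted=3
After char 7 ('n'=39): chars_in_quartet=4 acc=0xF3F7A7 -> emit F3 F7 A7, reset; bytes_emitted=6
After char 8 ('7'=59): chars_in_quartet=1 acc=0x3B bytes_emitted=6
After char 9 ('D'=3): chars_in_quartet=2 acc=0xEC3 bytes_emitted=6
After char 10 ('8'=60): chars_in_quartet=3 acc=0x3B0FC bytes_emitted=6
After char 11 ('z'=51): chars_in_quartet=4 acc=0xEC3F33 -> emit EC 3F 33, reset; bytes_emitted=9
After char 12 ('+'=62): chars_in_quartet=1 acc=0x3E bytes_emitted=9
After char 13 ('Y'=24): chars_in_quartet=2 acc=0xF98 bytes_emitted=9
After char 14 ('m'=38): chars_in_quartet=3 acc=0x3E626 bytes_emitted=9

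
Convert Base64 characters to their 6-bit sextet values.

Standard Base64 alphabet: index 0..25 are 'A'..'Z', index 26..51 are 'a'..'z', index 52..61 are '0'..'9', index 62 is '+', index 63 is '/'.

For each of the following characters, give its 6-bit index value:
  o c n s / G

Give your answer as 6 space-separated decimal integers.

Answer: 40 28 39 44 63 6

Derivation:
'o': a..z range, 26 + ord('o') − ord('a') = 40
'c': a..z range, 26 + ord('c') − ord('a') = 28
'n': a..z range, 26 + ord('n') − ord('a') = 39
's': a..z range, 26 + ord('s') − ord('a') = 44
'/': index 63
'G': A..Z range, ord('G') − ord('A') = 6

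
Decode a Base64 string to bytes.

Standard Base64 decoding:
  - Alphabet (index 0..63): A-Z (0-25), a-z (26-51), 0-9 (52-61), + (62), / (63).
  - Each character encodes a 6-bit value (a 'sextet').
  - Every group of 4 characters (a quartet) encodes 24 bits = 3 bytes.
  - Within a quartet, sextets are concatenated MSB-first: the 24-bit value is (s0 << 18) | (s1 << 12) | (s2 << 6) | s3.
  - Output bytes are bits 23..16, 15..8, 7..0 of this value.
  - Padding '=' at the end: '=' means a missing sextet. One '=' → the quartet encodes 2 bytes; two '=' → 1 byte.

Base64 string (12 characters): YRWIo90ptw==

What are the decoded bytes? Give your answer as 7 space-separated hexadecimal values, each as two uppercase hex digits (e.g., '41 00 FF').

Answer: 61 15 88 A3 DD 29 B7

Derivation:
After char 0 ('Y'=24): chars_in_quartet=1 acc=0x18 bytes_emitted=0
After char 1 ('R'=17): chars_in_quartet=2 acc=0x611 bytes_emitted=0
After char 2 ('W'=22): chars_in_quartet=3 acc=0x18456 bytes_emitted=0
After char 3 ('I'=8): chars_in_quartet=4 acc=0x611588 -> emit 61 15 88, reset; bytes_emitted=3
After char 4 ('o'=40): chars_in_quartet=1 acc=0x28 bytes_emitted=3
After char 5 ('9'=61): chars_in_quartet=2 acc=0xA3D bytes_emitted=3
After char 6 ('0'=52): chars_in_quartet=3 acc=0x28F74 bytes_emitted=3
After char 7 ('p'=41): chars_in_quartet=4 acc=0xA3DD29 -> emit A3 DD 29, reset; bytes_emitted=6
After char 8 ('t'=45): chars_in_quartet=1 acc=0x2D bytes_emitted=6
After char 9 ('w'=48): chars_in_quartet=2 acc=0xB70 bytes_emitted=6
Padding '==': partial quartet acc=0xB70 -> emit B7; bytes_emitted=7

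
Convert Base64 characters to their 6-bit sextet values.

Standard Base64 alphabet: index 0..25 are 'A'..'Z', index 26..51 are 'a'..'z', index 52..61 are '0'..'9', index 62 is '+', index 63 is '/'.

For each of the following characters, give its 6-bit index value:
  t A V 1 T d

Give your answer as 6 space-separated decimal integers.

't': a..z range, 26 + ord('t') − ord('a') = 45
'A': A..Z range, ord('A') − ord('A') = 0
'V': A..Z range, ord('V') − ord('A') = 21
'1': 0..9 range, 52 + ord('1') − ord('0') = 53
'T': A..Z range, ord('T') − ord('A') = 19
'd': a..z range, 26 + ord('d') − ord('a') = 29

Answer: 45 0 21 53 19 29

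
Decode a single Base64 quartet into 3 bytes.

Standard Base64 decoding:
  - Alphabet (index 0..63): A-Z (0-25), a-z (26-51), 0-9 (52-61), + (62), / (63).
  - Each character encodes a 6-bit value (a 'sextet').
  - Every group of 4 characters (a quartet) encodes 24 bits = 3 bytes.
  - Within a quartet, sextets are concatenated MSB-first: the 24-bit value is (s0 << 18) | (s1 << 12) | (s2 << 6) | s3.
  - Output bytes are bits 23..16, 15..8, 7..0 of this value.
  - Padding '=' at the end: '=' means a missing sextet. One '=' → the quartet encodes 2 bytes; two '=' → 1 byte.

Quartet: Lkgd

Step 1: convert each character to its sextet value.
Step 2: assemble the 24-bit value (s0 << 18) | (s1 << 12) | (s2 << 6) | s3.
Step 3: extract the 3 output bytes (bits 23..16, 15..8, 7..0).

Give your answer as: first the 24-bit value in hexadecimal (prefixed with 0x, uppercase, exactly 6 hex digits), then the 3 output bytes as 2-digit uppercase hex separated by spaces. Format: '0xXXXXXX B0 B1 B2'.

Sextets: L=11, k=36, g=32, d=29
24-bit: (11<<18) | (36<<12) | (32<<6) | 29
      = 0x2C0000 | 0x024000 | 0x000800 | 0x00001D
      = 0x2E481D
Bytes: (v>>16)&0xFF=2E, (v>>8)&0xFF=48, v&0xFF=1D

Answer: 0x2E481D 2E 48 1D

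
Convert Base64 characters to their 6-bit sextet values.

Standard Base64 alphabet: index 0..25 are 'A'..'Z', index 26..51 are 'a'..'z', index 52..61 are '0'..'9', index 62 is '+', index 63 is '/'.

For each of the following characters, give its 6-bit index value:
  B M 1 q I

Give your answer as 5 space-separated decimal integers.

'B': A..Z range, ord('B') − ord('A') = 1
'M': A..Z range, ord('M') − ord('A') = 12
'1': 0..9 range, 52 + ord('1') − ord('0') = 53
'q': a..z range, 26 + ord('q') − ord('a') = 42
'I': A..Z range, ord('I') − ord('A') = 8

Answer: 1 12 53 42 8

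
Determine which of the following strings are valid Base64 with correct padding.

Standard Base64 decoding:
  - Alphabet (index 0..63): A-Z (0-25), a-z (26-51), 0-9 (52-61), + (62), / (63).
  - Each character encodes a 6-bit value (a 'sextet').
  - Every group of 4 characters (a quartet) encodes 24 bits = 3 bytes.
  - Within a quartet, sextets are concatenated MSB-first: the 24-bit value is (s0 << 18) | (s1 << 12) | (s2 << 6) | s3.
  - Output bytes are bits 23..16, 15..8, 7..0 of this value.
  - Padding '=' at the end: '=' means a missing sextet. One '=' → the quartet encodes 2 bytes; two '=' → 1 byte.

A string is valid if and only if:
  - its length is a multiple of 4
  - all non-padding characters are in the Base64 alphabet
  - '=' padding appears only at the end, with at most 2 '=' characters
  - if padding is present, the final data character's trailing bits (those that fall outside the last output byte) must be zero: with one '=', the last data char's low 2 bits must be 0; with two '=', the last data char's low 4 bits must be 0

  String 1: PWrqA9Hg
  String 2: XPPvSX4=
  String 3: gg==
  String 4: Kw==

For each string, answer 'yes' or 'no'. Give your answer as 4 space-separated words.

Answer: yes yes yes yes

Derivation:
String 1: 'PWrqA9Hg' → valid
String 2: 'XPPvSX4=' → valid
String 3: 'gg==' → valid
String 4: 'Kw==' → valid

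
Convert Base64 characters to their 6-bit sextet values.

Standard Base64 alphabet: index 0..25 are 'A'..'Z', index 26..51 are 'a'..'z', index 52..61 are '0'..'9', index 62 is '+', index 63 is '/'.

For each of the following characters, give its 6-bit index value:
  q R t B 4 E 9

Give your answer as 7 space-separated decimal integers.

'q': a..z range, 26 + ord('q') − ord('a') = 42
'R': A..Z range, ord('R') − ord('A') = 17
't': a..z range, 26 + ord('t') − ord('a') = 45
'B': A..Z range, ord('B') − ord('A') = 1
'4': 0..9 range, 52 + ord('4') − ord('0') = 56
'E': A..Z range, ord('E') − ord('A') = 4
'9': 0..9 range, 52 + ord('9') − ord('0') = 61

Answer: 42 17 45 1 56 4 61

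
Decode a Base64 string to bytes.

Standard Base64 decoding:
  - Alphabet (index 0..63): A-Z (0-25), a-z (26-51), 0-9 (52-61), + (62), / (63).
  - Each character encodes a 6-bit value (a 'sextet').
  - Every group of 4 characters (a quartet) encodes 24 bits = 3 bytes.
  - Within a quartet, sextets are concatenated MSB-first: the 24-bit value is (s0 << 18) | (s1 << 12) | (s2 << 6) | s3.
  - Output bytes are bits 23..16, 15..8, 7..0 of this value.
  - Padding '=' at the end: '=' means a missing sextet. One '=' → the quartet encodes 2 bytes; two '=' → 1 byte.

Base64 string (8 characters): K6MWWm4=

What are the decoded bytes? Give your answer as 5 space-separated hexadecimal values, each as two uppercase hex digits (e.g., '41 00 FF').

Answer: 2B A3 16 5A 6E

Derivation:
After char 0 ('K'=10): chars_in_quartet=1 acc=0xA bytes_emitted=0
After char 1 ('6'=58): chars_in_quartet=2 acc=0x2BA bytes_emitted=0
After char 2 ('M'=12): chars_in_quartet=3 acc=0xAE8C bytes_emitted=0
After char 3 ('W'=22): chars_in_quartet=4 acc=0x2BA316 -> emit 2B A3 16, reset; bytes_emitted=3
After char 4 ('W'=22): chars_in_quartet=1 acc=0x16 bytes_emitted=3
After char 5 ('m'=38): chars_in_quartet=2 acc=0x5A6 bytes_emitted=3
After char 6 ('4'=56): chars_in_quartet=3 acc=0x169B8 bytes_emitted=3
Padding '=': partial quartet acc=0x169B8 -> emit 5A 6E; bytes_emitted=5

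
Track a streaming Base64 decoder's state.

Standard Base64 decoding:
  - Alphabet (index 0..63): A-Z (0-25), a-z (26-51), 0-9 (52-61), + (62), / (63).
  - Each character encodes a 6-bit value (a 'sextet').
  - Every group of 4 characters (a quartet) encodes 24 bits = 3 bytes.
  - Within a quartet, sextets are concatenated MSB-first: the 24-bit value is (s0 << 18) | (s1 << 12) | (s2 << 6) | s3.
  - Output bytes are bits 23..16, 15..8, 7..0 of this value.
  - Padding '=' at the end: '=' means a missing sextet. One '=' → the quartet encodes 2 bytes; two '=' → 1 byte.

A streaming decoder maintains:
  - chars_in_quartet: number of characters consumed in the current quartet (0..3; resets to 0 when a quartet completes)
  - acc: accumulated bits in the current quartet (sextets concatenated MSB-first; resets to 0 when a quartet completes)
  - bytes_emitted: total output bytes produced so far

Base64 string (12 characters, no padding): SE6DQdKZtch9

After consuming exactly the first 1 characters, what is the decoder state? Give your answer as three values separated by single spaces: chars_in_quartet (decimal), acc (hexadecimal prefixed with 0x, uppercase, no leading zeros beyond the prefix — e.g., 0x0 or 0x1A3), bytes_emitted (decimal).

Answer: 1 0x12 0

Derivation:
After char 0 ('S'=18): chars_in_quartet=1 acc=0x12 bytes_emitted=0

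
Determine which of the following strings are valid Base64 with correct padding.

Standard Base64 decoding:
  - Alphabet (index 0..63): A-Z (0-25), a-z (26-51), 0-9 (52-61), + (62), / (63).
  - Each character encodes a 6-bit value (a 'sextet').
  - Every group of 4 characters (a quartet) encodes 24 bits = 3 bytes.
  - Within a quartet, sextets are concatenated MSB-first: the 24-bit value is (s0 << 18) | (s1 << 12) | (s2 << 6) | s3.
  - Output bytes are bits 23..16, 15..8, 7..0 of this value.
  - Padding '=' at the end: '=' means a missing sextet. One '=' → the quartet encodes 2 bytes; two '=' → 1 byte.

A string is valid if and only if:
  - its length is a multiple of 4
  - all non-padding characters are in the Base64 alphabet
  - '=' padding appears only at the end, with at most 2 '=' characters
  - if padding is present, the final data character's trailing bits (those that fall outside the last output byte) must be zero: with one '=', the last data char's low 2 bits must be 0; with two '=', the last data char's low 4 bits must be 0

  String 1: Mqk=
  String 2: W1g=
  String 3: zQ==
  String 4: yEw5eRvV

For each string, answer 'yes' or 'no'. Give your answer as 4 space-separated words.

String 1: 'Mqk=' → valid
String 2: 'W1g=' → valid
String 3: 'zQ==' → valid
String 4: 'yEw5eRvV' → valid

Answer: yes yes yes yes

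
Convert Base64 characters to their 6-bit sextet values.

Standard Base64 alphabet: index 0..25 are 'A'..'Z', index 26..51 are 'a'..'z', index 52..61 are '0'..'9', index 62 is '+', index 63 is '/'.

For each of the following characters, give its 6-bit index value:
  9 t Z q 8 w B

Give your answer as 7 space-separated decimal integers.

Answer: 61 45 25 42 60 48 1

Derivation:
'9': 0..9 range, 52 + ord('9') − ord('0') = 61
't': a..z range, 26 + ord('t') − ord('a') = 45
'Z': A..Z range, ord('Z') − ord('A') = 25
'q': a..z range, 26 + ord('q') − ord('a') = 42
'8': 0..9 range, 52 + ord('8') − ord('0') = 60
'w': a..z range, 26 + ord('w') − ord('a') = 48
'B': A..Z range, ord('B') − ord('A') = 1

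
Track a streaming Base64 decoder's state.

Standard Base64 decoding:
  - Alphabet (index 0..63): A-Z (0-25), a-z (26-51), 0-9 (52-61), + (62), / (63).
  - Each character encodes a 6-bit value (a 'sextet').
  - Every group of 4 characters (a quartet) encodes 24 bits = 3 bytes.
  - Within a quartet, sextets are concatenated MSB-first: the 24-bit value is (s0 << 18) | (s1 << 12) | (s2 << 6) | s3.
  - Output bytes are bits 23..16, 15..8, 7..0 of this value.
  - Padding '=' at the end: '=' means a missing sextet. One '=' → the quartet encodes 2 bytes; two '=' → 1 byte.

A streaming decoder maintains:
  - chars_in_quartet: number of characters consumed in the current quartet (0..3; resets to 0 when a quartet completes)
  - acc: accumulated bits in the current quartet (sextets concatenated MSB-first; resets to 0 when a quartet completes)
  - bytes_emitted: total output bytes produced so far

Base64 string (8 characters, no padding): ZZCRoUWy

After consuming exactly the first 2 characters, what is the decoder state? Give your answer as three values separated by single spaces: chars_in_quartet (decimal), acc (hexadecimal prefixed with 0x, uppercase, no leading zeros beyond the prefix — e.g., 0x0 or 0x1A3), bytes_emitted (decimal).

Answer: 2 0x659 0

Derivation:
After char 0 ('Z'=25): chars_in_quartet=1 acc=0x19 bytes_emitted=0
After char 1 ('Z'=25): chars_in_quartet=2 acc=0x659 bytes_emitted=0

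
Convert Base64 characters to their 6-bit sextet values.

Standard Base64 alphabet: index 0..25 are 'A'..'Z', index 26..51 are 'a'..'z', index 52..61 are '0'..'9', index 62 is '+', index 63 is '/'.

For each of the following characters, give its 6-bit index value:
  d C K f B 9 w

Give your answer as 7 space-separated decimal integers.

'd': a..z range, 26 + ord('d') − ord('a') = 29
'C': A..Z range, ord('C') − ord('A') = 2
'K': A..Z range, ord('K') − ord('A') = 10
'f': a..z range, 26 + ord('f') − ord('a') = 31
'B': A..Z range, ord('B') − ord('A') = 1
'9': 0..9 range, 52 + ord('9') − ord('0') = 61
'w': a..z range, 26 + ord('w') − ord('a') = 48

Answer: 29 2 10 31 1 61 48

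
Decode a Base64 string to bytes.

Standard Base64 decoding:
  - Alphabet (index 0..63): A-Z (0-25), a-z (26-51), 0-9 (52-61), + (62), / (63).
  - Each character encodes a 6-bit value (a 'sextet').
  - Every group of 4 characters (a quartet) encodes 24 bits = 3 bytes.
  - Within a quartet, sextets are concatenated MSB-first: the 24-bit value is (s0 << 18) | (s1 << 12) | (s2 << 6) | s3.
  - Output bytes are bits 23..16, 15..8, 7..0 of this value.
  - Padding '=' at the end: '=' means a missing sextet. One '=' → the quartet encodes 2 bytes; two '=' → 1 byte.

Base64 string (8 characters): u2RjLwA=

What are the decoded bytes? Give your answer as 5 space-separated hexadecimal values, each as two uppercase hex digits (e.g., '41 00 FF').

After char 0 ('u'=46): chars_in_quartet=1 acc=0x2E bytes_emitted=0
After char 1 ('2'=54): chars_in_quartet=2 acc=0xBB6 bytes_emitted=0
After char 2 ('R'=17): chars_in_quartet=3 acc=0x2ED91 bytes_emitted=0
After char 3 ('j'=35): chars_in_quartet=4 acc=0xBB6463 -> emit BB 64 63, reset; bytes_emitted=3
After char 4 ('L'=11): chars_in_quartet=1 acc=0xB bytes_emitted=3
After char 5 ('w'=48): chars_in_quartet=2 acc=0x2F0 bytes_emitted=3
After char 6 ('A'=0): chars_in_quartet=3 acc=0xBC00 bytes_emitted=3
Padding '=': partial quartet acc=0xBC00 -> emit 2F 00; bytes_emitted=5

Answer: BB 64 63 2F 00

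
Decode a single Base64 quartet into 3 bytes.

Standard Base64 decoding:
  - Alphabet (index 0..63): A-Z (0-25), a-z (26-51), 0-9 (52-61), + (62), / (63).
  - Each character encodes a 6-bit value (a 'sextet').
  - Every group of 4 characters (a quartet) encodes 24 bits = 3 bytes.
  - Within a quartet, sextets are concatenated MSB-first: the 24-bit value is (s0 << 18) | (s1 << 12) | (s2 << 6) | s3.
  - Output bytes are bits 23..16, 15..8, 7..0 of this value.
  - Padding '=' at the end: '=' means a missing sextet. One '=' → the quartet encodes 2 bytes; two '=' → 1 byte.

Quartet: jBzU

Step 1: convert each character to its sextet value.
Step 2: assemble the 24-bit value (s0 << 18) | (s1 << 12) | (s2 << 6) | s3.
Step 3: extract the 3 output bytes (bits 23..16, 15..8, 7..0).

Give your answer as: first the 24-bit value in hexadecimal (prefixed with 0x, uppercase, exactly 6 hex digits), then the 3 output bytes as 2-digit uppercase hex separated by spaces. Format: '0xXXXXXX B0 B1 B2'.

Answer: 0x8C1CD4 8C 1C D4

Derivation:
Sextets: j=35, B=1, z=51, U=20
24-bit: (35<<18) | (1<<12) | (51<<6) | 20
      = 0x8C0000 | 0x001000 | 0x000CC0 | 0x000014
      = 0x8C1CD4
Bytes: (v>>16)&0xFF=8C, (v>>8)&0xFF=1C, v&0xFF=D4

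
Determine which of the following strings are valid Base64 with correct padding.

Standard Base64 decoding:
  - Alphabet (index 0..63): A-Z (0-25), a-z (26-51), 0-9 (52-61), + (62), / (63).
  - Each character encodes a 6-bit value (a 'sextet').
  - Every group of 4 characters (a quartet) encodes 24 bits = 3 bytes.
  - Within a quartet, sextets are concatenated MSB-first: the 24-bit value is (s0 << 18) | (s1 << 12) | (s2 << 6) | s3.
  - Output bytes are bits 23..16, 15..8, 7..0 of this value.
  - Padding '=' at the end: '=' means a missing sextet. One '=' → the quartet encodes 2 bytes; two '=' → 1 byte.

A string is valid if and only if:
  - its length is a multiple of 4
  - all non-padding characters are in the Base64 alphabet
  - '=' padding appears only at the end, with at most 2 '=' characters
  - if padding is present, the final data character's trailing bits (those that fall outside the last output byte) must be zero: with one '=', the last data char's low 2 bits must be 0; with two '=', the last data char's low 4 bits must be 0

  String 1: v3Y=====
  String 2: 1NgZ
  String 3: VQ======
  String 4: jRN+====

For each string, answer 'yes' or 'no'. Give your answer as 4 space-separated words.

String 1: 'v3Y=====' → invalid (5 pad chars (max 2))
String 2: '1NgZ' → valid
String 3: 'VQ======' → invalid (6 pad chars (max 2))
String 4: 'jRN+====' → invalid (4 pad chars (max 2))

Answer: no yes no no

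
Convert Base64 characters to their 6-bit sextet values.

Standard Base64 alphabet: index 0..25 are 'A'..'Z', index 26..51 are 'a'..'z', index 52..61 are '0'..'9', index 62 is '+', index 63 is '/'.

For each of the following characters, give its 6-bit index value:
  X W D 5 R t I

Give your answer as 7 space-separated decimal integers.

'X': A..Z range, ord('X') − ord('A') = 23
'W': A..Z range, ord('W') − ord('A') = 22
'D': A..Z range, ord('D') − ord('A') = 3
'5': 0..9 range, 52 + ord('5') − ord('0') = 57
'R': A..Z range, ord('R') − ord('A') = 17
't': a..z range, 26 + ord('t') − ord('a') = 45
'I': A..Z range, ord('I') − ord('A') = 8

Answer: 23 22 3 57 17 45 8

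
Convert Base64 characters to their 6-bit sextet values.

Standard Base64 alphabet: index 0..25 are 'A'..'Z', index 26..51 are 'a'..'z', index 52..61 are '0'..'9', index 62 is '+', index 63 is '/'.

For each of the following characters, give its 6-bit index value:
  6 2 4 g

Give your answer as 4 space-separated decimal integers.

Answer: 58 54 56 32

Derivation:
'6': 0..9 range, 52 + ord('6') − ord('0') = 58
'2': 0..9 range, 52 + ord('2') − ord('0') = 54
'4': 0..9 range, 52 + ord('4') − ord('0') = 56
'g': a..z range, 26 + ord('g') − ord('a') = 32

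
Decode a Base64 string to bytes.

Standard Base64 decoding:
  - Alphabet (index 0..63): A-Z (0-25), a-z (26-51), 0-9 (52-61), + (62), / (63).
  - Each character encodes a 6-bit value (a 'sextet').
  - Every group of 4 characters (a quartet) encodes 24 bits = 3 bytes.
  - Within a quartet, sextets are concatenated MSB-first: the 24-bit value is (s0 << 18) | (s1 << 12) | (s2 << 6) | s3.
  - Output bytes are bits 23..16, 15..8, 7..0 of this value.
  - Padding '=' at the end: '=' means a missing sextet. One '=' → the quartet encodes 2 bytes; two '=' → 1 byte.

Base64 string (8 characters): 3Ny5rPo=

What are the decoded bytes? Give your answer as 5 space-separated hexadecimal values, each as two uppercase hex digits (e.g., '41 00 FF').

Answer: DC DC B9 AC FA

Derivation:
After char 0 ('3'=55): chars_in_quartet=1 acc=0x37 bytes_emitted=0
After char 1 ('N'=13): chars_in_quartet=2 acc=0xDCD bytes_emitted=0
After char 2 ('y'=50): chars_in_quartet=3 acc=0x37372 bytes_emitted=0
After char 3 ('5'=57): chars_in_quartet=4 acc=0xDCDCB9 -> emit DC DC B9, reset; bytes_emitted=3
After char 4 ('r'=43): chars_in_quartet=1 acc=0x2B bytes_emitted=3
After char 5 ('P'=15): chars_in_quartet=2 acc=0xACF bytes_emitted=3
After char 6 ('o'=40): chars_in_quartet=3 acc=0x2B3E8 bytes_emitted=3
Padding '=': partial quartet acc=0x2B3E8 -> emit AC FA; bytes_emitted=5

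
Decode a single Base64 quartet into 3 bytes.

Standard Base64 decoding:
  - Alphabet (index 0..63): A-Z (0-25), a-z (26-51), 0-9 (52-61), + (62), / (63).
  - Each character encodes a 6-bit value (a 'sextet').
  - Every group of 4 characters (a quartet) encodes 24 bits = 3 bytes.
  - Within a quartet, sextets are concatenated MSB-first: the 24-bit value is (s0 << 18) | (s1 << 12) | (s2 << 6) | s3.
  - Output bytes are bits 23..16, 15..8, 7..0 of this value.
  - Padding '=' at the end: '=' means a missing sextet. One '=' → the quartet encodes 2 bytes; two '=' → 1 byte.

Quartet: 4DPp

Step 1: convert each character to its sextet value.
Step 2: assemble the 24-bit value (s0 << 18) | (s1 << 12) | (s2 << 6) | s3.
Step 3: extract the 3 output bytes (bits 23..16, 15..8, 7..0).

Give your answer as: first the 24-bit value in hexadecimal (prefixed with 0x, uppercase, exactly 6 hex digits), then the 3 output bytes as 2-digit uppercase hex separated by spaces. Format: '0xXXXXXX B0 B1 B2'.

Answer: 0xE033E9 E0 33 E9

Derivation:
Sextets: 4=56, D=3, P=15, p=41
24-bit: (56<<18) | (3<<12) | (15<<6) | 41
      = 0xE00000 | 0x003000 | 0x0003C0 | 0x000029
      = 0xE033E9
Bytes: (v>>16)&0xFF=E0, (v>>8)&0xFF=33, v&0xFF=E9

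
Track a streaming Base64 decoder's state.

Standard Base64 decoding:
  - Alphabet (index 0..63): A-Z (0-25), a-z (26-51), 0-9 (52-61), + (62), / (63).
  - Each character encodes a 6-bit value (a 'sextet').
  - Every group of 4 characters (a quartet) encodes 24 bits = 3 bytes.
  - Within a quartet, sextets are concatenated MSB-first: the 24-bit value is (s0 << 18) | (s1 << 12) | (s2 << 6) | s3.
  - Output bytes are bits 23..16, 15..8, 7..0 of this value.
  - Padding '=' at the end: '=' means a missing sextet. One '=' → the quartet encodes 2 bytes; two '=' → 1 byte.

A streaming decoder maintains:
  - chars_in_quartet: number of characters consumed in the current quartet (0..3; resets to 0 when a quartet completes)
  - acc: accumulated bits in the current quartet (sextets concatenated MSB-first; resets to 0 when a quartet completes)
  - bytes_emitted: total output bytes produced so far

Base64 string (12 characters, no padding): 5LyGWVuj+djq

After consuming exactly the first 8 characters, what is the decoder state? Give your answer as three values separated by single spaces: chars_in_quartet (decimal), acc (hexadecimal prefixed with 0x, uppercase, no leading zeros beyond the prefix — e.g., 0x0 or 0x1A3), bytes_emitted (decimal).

Answer: 0 0x0 6

Derivation:
After char 0 ('5'=57): chars_in_quartet=1 acc=0x39 bytes_emitted=0
After char 1 ('L'=11): chars_in_quartet=2 acc=0xE4B bytes_emitted=0
After char 2 ('y'=50): chars_in_quartet=3 acc=0x392F2 bytes_emitted=0
After char 3 ('G'=6): chars_in_quartet=4 acc=0xE4BC86 -> emit E4 BC 86, reset; bytes_emitted=3
After char 4 ('W'=22): chars_in_quartet=1 acc=0x16 bytes_emitted=3
After char 5 ('V'=21): chars_in_quartet=2 acc=0x595 bytes_emitted=3
After char 6 ('u'=46): chars_in_quartet=3 acc=0x1656E bytes_emitted=3
After char 7 ('j'=35): chars_in_quartet=4 acc=0x595BA3 -> emit 59 5B A3, reset; bytes_emitted=6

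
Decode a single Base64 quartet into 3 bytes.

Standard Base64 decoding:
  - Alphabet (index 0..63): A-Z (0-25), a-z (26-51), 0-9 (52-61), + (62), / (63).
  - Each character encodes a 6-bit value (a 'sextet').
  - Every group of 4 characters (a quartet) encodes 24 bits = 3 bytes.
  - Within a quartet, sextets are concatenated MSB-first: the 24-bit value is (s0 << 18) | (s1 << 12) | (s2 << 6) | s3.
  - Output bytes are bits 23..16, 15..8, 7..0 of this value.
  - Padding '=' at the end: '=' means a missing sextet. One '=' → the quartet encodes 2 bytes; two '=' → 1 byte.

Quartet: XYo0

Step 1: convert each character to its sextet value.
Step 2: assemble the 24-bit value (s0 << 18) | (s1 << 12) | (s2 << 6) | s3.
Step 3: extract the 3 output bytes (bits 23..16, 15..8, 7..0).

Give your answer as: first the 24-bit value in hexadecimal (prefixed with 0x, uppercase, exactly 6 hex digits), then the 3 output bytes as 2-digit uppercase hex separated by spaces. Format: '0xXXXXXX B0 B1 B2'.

Answer: 0x5D8A34 5D 8A 34

Derivation:
Sextets: X=23, Y=24, o=40, 0=52
24-bit: (23<<18) | (24<<12) | (40<<6) | 52
      = 0x5C0000 | 0x018000 | 0x000A00 | 0x000034
      = 0x5D8A34
Bytes: (v>>16)&0xFF=5D, (v>>8)&0xFF=8A, v&0xFF=34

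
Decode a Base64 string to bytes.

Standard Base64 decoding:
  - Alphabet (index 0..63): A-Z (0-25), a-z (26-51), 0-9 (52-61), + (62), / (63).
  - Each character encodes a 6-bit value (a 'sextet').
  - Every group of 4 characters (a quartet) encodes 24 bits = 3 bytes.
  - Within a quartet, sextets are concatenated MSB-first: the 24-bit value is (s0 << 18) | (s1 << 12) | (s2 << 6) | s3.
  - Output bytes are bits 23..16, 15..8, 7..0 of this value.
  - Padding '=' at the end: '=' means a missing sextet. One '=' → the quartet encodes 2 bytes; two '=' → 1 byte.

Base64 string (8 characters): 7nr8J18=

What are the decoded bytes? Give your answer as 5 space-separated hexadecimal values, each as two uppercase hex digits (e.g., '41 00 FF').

Answer: EE 7A FC 27 5F

Derivation:
After char 0 ('7'=59): chars_in_quartet=1 acc=0x3B bytes_emitted=0
After char 1 ('n'=39): chars_in_quartet=2 acc=0xEE7 bytes_emitted=0
After char 2 ('r'=43): chars_in_quartet=3 acc=0x3B9EB bytes_emitted=0
After char 3 ('8'=60): chars_in_quartet=4 acc=0xEE7AFC -> emit EE 7A FC, reset; bytes_emitted=3
After char 4 ('J'=9): chars_in_quartet=1 acc=0x9 bytes_emitted=3
After char 5 ('1'=53): chars_in_quartet=2 acc=0x275 bytes_emitted=3
After char 6 ('8'=60): chars_in_quartet=3 acc=0x9D7C bytes_emitted=3
Padding '=': partial quartet acc=0x9D7C -> emit 27 5F; bytes_emitted=5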